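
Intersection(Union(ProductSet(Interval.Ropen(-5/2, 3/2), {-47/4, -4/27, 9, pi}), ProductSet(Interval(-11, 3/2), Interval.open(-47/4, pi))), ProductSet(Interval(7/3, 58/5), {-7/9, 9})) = EmptySet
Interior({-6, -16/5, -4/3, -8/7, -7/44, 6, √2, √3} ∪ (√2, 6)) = (√2, 6)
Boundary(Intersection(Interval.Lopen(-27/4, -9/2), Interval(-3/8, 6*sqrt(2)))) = EmptySet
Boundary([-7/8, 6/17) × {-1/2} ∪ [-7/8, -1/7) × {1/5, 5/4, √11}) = ([-7/8, 6/17] × {-1/2}) ∪ ([-7/8, -1/7] × {1/5, 5/4, √11})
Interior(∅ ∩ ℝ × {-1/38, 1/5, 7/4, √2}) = ∅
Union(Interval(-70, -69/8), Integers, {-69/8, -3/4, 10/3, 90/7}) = Union({-3/4, 10/3, 90/7}, Integers, Interval(-70, -69/8))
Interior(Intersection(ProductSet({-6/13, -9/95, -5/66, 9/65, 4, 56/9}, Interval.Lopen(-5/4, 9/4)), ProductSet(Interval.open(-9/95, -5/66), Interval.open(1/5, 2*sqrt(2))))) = EmptySet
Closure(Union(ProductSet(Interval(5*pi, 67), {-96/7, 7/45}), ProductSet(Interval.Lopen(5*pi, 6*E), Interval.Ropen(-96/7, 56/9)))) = Union(ProductSet({6*E, 5*pi}, Interval(-96/7, 56/9)), ProductSet(Interval(5*pi, 67), {-96/7, 7/45}), ProductSet(Interval(5*pi, 6*E), {-96/7, 56/9}), ProductSet(Interval.Lopen(5*pi, 6*E), Interval.Ropen(-96/7, 56/9)))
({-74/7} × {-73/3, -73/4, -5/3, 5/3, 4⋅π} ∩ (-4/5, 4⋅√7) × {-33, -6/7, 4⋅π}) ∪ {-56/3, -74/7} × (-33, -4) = {-56/3, -74/7} × (-33, -4)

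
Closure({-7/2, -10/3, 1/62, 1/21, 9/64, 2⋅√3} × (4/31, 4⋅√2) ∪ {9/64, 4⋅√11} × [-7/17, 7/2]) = ({9/64, 4⋅√11} × [-7/17, 7/2]) ∪ ({-7/2, -10/3, 1/62, 1/21, 9/64, 2⋅√3} × [4/31, 4⋅√2])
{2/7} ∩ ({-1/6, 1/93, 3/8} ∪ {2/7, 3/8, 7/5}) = {2/7}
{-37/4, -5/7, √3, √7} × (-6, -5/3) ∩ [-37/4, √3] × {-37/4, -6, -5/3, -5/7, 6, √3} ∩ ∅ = ∅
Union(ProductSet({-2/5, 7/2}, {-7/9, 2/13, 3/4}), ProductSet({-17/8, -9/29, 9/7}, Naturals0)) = Union(ProductSet({-2/5, 7/2}, {-7/9, 2/13, 3/4}), ProductSet({-17/8, -9/29, 9/7}, Naturals0))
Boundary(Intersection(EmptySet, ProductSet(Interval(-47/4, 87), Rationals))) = EmptySet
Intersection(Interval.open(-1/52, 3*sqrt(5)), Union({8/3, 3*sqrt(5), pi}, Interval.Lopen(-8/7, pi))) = Interval.Lopen(-1/52, pi)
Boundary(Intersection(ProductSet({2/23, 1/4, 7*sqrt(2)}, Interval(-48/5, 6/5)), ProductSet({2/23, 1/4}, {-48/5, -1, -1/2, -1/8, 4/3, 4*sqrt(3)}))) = ProductSet({2/23, 1/4}, {-48/5, -1, -1/2, -1/8})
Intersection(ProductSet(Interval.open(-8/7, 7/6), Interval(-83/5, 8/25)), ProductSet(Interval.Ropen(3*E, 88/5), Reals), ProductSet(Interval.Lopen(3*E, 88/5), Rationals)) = EmptySet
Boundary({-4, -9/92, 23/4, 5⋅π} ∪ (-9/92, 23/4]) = {-4, -9/92, 23/4, 5⋅π}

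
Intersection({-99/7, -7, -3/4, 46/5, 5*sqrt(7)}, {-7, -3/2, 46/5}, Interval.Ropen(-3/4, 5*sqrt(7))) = {46/5}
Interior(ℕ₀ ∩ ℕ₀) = ∅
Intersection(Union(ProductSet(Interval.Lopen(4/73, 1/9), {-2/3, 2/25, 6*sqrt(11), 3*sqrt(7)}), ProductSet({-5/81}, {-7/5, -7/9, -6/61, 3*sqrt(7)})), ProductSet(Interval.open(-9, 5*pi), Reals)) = Union(ProductSet({-5/81}, {-7/5, -7/9, -6/61, 3*sqrt(7)}), ProductSet(Interval.Lopen(4/73, 1/9), {-2/3, 2/25, 6*sqrt(11), 3*sqrt(7)}))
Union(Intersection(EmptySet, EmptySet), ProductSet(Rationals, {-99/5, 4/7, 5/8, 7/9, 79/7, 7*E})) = ProductSet(Rationals, {-99/5, 4/7, 5/8, 7/9, 79/7, 7*E})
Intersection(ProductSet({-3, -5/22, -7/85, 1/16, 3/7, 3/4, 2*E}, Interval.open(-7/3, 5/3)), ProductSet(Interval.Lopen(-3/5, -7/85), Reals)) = ProductSet({-5/22, -7/85}, Interval.open(-7/3, 5/3))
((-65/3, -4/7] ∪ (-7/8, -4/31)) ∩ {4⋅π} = ∅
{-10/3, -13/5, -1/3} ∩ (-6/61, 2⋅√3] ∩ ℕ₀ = ∅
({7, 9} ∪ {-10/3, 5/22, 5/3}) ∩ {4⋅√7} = ∅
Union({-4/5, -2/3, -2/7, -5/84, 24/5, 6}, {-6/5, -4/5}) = {-6/5, -4/5, -2/3, -2/7, -5/84, 24/5, 6}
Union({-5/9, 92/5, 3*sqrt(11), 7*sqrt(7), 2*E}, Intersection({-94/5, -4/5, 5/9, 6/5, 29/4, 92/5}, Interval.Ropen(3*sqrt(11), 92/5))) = {-5/9, 92/5, 3*sqrt(11), 7*sqrt(7), 2*E}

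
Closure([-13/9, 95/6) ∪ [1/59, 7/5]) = [-13/9, 95/6]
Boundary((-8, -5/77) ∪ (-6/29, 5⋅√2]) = {-8, 5⋅√2}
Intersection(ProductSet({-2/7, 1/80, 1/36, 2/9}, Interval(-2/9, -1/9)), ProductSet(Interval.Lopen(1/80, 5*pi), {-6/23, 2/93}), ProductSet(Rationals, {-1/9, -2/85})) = EmptySet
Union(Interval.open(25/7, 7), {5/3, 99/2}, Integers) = Union({5/3, 99/2}, Integers, Interval.Lopen(25/7, 7))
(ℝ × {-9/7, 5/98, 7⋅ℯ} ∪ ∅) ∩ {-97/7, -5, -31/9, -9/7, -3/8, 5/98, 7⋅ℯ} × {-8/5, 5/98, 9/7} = {-97/7, -5, -31/9, -9/7, -3/8, 5/98, 7⋅ℯ} × {5/98}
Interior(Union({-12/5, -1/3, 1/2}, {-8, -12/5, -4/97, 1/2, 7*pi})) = EmptySet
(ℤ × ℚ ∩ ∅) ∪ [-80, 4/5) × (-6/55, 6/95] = [-80, 4/5) × (-6/55, 6/95]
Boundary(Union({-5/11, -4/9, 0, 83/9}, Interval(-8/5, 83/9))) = {-8/5, 83/9}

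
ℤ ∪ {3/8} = ℤ ∪ {3/8}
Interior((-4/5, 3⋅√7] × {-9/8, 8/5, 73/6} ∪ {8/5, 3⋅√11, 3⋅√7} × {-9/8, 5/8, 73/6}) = ∅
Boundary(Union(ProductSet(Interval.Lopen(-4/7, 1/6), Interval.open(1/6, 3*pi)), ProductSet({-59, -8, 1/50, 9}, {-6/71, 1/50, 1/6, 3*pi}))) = Union(ProductSet({-4/7, 1/6}, Interval(1/6, 3*pi)), ProductSet({-59, -8, 1/50, 9}, {-6/71, 1/50, 1/6, 3*pi}), ProductSet(Interval(-4/7, 1/6), {1/6, 3*pi}))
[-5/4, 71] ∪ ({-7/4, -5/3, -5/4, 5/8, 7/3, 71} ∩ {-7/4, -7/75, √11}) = {-7/4} ∪ [-5/4, 71]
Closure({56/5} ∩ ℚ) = {56/5}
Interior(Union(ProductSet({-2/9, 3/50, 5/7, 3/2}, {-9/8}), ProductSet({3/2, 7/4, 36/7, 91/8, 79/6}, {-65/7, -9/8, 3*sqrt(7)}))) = EmptySet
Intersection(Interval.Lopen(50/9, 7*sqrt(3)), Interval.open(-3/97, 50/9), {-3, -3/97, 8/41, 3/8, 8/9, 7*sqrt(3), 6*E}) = EmptySet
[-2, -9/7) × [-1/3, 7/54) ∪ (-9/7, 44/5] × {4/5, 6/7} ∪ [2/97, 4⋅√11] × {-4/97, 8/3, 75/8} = ((-9/7, 44/5] × {4/5, 6/7}) ∪ ([-2, -9/7) × [-1/3, 7/54)) ∪ ([2/97, 4⋅√11] × {-4/97, 8/3, 75/8})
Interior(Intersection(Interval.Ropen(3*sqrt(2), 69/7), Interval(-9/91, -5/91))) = EmptySet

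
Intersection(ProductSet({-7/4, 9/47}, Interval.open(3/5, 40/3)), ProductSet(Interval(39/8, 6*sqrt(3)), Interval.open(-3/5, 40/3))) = EmptySet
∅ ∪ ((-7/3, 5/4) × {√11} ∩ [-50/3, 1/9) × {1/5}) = ∅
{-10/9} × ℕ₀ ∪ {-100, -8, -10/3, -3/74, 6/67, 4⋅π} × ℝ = ({-10/9} × ℕ₀) ∪ ({-100, -8, -10/3, -3/74, 6/67, 4⋅π} × ℝ)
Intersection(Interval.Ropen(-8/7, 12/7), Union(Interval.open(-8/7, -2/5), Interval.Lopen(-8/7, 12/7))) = Interval.open(-8/7, 12/7)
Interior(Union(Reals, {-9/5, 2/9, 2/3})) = Reals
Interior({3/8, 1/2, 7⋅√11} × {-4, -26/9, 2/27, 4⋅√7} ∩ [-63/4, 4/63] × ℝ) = ∅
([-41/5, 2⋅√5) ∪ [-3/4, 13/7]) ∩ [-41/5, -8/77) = [-41/5, -8/77)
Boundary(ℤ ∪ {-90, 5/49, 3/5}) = ℤ ∪ {5/49, 3/5}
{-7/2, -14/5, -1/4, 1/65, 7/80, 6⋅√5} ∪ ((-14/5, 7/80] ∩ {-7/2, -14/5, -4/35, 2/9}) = {-7/2, -14/5, -1/4, -4/35, 1/65, 7/80, 6⋅√5}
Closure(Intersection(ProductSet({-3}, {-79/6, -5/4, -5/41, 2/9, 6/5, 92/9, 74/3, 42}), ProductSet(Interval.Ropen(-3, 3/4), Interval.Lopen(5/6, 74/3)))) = ProductSet({-3}, {6/5, 92/9, 74/3})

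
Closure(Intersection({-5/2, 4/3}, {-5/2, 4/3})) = {-5/2, 4/3}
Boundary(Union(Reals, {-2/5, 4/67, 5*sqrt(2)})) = EmptySet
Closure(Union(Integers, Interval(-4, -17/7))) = Union(Integers, Interval(-4, -17/7))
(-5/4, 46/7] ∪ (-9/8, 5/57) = (-5/4, 46/7]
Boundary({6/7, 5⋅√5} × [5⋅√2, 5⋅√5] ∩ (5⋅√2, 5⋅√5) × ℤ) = ∅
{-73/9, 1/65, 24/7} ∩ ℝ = {-73/9, 1/65, 24/7}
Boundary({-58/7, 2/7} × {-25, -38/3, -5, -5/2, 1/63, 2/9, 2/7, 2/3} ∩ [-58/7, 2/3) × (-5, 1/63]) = {-58/7, 2/7} × {-5/2, 1/63}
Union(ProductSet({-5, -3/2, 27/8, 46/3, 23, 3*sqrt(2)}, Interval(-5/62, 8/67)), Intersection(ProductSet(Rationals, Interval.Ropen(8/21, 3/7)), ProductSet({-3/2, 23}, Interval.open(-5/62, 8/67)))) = ProductSet({-5, -3/2, 27/8, 46/3, 23, 3*sqrt(2)}, Interval(-5/62, 8/67))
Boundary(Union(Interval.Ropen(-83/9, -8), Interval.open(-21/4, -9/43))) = {-83/9, -8, -21/4, -9/43}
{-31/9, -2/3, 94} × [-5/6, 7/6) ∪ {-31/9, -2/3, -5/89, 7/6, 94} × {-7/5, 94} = ({-31/9, -2/3, 94} × [-5/6, 7/6)) ∪ ({-31/9, -2/3, -5/89, 7/6, 94} × {-7/5, 94})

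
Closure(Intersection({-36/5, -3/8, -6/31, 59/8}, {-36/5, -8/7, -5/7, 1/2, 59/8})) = {-36/5, 59/8}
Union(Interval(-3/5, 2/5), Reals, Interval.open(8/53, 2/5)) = Interval(-oo, oo)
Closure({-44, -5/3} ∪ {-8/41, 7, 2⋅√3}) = {-44, -5/3, -8/41, 7, 2⋅√3}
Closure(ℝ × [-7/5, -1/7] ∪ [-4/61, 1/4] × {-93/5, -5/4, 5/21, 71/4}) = (ℝ × [-7/5, -1/7]) ∪ ([-4/61, 1/4] × {-93/5, -5/4, 5/21, 71/4})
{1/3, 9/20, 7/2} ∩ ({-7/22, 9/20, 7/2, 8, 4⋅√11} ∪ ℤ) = {9/20, 7/2}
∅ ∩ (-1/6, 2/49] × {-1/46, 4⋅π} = ∅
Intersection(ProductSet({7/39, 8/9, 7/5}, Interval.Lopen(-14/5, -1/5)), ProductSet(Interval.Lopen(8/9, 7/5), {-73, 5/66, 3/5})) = EmptySet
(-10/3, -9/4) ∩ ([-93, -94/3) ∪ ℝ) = (-10/3, -9/4)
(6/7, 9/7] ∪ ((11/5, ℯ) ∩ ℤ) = (6/7, 9/7]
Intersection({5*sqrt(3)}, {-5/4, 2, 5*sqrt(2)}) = EmptySet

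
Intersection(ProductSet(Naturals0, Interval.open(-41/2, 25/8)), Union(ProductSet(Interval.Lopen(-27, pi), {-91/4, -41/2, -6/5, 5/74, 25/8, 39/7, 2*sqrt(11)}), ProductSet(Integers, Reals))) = ProductSet(Naturals0, Interval.open(-41/2, 25/8))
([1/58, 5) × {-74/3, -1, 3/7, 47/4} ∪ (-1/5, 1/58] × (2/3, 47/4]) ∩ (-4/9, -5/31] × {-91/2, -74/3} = ∅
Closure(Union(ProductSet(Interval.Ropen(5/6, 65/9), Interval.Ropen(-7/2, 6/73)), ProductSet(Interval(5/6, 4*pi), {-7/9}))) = Union(ProductSet({5/6, 65/9}, Interval(-7/2, 6/73)), ProductSet(Interval(5/6, 65/9), {-7/2, 6/73}), ProductSet(Interval.Ropen(5/6, 65/9), Interval.Ropen(-7/2, 6/73)), ProductSet(Interval(5/6, 4*pi), {-7/9}))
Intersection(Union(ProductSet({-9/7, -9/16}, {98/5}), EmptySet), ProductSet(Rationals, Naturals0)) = EmptySet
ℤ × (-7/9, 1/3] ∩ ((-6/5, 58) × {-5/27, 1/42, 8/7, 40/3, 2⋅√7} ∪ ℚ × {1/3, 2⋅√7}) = (ℤ × {1/3}) ∪ ({-1, 0, …, 57} × {-5/27, 1/42})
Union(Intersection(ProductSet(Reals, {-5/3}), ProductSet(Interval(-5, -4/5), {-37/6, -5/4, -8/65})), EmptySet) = EmptySet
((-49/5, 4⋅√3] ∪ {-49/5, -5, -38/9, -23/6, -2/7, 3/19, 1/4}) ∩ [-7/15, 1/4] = [-7/15, 1/4]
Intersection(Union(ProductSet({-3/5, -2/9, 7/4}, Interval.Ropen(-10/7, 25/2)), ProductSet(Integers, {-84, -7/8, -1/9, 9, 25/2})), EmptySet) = EmptySet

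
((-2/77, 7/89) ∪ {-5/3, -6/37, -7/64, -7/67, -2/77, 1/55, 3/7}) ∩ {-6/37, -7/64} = {-6/37, -7/64}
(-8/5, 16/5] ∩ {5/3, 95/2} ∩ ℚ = {5/3}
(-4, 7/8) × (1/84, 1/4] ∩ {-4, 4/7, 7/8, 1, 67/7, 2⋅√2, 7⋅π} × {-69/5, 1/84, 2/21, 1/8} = {4/7} × {2/21, 1/8}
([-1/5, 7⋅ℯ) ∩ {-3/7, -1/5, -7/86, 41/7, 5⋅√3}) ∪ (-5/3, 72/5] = (-5/3, 72/5]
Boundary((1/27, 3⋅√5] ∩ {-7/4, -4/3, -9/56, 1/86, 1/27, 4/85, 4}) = {4/85, 4}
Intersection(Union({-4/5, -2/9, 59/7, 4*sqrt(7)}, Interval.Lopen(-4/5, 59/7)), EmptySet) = EmptySet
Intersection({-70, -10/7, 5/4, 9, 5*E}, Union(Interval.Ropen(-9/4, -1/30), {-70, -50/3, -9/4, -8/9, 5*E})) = {-70, -10/7, 5*E}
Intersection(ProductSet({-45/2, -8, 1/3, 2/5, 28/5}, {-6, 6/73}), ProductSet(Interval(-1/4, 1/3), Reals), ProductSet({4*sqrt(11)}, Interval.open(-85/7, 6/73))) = EmptySet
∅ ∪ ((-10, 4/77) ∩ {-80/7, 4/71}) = ∅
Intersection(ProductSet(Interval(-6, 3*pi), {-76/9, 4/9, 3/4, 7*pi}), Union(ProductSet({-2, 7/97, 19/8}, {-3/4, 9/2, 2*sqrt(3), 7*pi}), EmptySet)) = ProductSet({-2, 7/97, 19/8}, {7*pi})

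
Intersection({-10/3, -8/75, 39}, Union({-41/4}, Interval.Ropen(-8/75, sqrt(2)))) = {-8/75}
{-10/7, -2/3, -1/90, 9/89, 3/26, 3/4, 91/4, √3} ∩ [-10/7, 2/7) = {-10/7, -2/3, -1/90, 9/89, 3/26}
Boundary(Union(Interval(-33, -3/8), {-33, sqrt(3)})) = {-33, -3/8, sqrt(3)}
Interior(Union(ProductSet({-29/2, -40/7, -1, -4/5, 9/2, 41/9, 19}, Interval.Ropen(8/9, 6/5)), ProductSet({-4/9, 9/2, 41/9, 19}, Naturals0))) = EmptySet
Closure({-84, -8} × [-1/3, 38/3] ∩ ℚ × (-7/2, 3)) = {-84, -8} × [-1/3, 3]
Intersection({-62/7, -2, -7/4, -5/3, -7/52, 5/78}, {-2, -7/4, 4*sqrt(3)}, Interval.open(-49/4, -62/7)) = EmptySet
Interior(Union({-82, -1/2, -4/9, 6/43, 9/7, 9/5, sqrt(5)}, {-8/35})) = EmptySet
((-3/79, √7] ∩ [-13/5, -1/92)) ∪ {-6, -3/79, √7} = {-6, √7} ∪ [-3/79, -1/92)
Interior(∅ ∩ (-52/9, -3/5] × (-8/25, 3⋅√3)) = ∅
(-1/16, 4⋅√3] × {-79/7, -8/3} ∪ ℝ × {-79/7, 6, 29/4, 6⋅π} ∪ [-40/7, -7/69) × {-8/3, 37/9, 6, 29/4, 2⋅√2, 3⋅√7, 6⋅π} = (ℝ × {-79/7, 6, 29/4, 6⋅π}) ∪ ((-1/16, 4⋅√3] × {-79/7, -8/3}) ∪ ([-40/7, -7/69) × {-8/3, 37/9, 6, 29/4, 2⋅√2, 3⋅√7, 6⋅π})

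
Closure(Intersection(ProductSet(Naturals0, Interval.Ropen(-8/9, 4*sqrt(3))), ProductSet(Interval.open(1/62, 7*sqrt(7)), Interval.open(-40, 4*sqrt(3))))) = ProductSet(Range(1, 19, 1), Interval(-8/9, 4*sqrt(3)))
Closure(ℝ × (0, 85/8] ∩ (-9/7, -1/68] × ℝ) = ({-9/7, -1/68} × [0, 85/8]) ∪ ([-9/7, -1/68] × {0, 85/8}) ∪ ((-9/7, -1/68] × (0, 85/8])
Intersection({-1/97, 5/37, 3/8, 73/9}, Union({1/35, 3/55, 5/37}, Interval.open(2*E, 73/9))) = {5/37}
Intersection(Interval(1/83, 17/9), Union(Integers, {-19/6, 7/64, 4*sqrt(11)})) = Union({7/64}, Range(1, 2, 1))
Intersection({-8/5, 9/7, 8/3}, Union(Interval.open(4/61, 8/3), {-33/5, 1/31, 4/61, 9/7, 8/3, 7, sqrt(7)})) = {9/7, 8/3}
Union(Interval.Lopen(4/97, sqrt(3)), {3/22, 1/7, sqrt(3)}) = Interval.Lopen(4/97, sqrt(3))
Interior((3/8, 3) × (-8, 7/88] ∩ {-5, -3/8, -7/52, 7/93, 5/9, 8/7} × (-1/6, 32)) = ∅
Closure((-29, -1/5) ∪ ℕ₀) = [-29, -1/5] ∪ ℕ₀ ∪ (ℕ₀ \ (-29, -1/5))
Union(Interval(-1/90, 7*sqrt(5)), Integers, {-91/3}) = Union({-91/3}, Integers, Interval(-1/90, 7*sqrt(5)))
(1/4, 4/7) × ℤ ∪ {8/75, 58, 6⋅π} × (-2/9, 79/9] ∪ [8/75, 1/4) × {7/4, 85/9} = ((1/4, 4/7) × ℤ) ∪ ([8/75, 1/4) × {7/4, 85/9}) ∪ ({8/75, 58, 6⋅π} × (-2/9, 79/9])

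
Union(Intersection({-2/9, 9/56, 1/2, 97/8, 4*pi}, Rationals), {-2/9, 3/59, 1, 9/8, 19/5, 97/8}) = {-2/9, 3/59, 9/56, 1/2, 1, 9/8, 19/5, 97/8}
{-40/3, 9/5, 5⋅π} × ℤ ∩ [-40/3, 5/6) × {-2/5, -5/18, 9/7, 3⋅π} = ∅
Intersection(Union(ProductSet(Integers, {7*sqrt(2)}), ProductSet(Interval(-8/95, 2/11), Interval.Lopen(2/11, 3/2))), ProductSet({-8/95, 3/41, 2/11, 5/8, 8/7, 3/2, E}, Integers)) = ProductSet({-8/95, 3/41, 2/11}, Range(1, 2, 1))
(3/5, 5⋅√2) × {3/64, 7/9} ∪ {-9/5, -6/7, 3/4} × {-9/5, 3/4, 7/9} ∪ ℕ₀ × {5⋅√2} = (ℕ₀ × {5⋅√2}) ∪ ({-9/5, -6/7, 3/4} × {-9/5, 3/4, 7/9}) ∪ ((3/5, 5⋅√2) × {3/64, 7/9})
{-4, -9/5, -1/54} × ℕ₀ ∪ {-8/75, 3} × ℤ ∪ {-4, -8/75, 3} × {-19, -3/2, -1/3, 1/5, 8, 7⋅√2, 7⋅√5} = ({-8/75, 3} × ℤ) ∪ ({-4, -9/5, -1/54} × ℕ₀) ∪ ({-4, -8/75, 3} × {-19, -3/2, -1/3, 1/5, 8, 7⋅√2, 7⋅√5})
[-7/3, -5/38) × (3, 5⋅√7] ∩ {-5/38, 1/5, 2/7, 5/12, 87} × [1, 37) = ∅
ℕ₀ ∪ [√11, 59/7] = ℕ₀ ∪ [√11, 59/7]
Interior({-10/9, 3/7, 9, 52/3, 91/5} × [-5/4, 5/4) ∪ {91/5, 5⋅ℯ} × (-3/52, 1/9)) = ∅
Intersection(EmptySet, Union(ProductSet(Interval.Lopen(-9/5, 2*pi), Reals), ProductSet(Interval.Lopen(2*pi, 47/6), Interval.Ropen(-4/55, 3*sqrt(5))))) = EmptySet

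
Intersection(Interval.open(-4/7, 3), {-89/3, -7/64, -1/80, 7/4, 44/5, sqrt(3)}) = {-7/64, -1/80, 7/4, sqrt(3)}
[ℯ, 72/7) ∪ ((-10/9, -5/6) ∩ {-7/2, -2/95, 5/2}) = [ℯ, 72/7)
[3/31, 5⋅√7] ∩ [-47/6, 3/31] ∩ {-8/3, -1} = ∅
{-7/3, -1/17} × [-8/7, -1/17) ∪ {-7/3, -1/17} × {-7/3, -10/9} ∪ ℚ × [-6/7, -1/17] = (ℚ × [-6/7, -1/17]) ∪ ({-7/3, -1/17} × ({-7/3} ∪ [-8/7, -1/17)))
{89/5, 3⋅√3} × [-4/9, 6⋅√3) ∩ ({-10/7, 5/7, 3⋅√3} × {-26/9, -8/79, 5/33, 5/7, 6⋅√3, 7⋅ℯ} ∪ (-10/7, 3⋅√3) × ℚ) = {3⋅√3} × {-8/79, 5/33, 5/7}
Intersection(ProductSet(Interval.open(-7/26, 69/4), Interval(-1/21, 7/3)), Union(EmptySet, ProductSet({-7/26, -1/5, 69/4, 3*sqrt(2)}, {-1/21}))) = ProductSet({-1/5, 3*sqrt(2)}, {-1/21})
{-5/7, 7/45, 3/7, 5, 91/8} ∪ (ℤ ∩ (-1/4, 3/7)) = {-5/7, 7/45, 3/7, 5, 91/8} ∪ {0}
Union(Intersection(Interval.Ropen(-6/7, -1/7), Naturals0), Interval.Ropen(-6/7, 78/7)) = Interval.Ropen(-6/7, 78/7)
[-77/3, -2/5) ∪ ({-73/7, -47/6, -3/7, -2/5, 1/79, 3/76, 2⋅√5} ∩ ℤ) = [-77/3, -2/5)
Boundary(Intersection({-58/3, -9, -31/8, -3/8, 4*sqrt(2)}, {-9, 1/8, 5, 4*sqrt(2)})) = {-9, 4*sqrt(2)}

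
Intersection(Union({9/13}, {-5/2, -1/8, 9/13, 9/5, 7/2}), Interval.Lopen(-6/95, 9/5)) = {9/13, 9/5}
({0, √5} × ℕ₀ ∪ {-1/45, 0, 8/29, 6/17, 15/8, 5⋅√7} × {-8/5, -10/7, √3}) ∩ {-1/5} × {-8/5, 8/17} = ∅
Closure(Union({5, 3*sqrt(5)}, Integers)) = Union({3*sqrt(5)}, Integers)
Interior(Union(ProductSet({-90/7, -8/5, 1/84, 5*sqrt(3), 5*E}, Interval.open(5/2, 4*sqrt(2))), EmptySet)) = EmptySet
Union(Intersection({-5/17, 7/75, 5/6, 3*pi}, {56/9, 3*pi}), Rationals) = Union({3*pi}, Rationals)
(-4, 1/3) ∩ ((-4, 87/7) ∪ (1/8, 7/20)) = (-4, 1/3)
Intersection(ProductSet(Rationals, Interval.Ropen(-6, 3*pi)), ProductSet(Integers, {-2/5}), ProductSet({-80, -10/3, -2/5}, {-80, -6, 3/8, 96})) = EmptySet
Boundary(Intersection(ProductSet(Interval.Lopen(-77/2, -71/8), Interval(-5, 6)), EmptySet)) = EmptySet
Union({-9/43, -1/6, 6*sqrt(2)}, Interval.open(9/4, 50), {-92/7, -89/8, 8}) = Union({-92/7, -89/8, -9/43, -1/6}, Interval.open(9/4, 50))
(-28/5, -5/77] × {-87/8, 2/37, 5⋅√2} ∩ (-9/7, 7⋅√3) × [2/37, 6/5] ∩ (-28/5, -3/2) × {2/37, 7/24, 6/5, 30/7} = ∅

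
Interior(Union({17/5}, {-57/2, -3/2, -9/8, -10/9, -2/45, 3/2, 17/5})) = EmptySet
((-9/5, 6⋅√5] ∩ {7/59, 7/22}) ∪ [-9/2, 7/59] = [-9/2, 7/59] ∪ {7/22}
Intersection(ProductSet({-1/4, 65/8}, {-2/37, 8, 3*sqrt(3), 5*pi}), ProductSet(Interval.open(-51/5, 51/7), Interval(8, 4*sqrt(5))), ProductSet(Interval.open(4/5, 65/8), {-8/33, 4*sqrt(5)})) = EmptySet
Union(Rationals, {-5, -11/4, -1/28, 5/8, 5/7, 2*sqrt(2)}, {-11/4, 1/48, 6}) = Union({2*sqrt(2)}, Rationals)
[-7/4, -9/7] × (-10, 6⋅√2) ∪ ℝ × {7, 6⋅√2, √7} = (ℝ × {7, 6⋅√2, √7}) ∪ ([-7/4, -9/7] × (-10, 6⋅√2))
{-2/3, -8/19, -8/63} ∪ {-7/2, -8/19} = {-7/2, -2/3, -8/19, -8/63}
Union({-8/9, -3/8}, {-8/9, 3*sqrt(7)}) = {-8/9, -3/8, 3*sqrt(7)}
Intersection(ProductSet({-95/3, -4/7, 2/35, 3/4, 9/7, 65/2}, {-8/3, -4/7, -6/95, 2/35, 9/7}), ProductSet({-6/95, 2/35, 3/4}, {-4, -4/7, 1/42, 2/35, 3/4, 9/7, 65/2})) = ProductSet({2/35, 3/4}, {-4/7, 2/35, 9/7})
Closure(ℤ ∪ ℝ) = ℝ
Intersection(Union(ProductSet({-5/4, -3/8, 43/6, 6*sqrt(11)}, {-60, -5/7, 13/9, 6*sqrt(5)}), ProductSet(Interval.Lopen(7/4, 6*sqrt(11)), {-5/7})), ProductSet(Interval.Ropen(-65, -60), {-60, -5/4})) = EmptySet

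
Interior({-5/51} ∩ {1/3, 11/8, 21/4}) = ∅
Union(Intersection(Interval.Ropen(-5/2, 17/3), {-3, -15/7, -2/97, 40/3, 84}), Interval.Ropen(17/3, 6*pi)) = Union({-15/7, -2/97}, Interval.Ropen(17/3, 6*pi))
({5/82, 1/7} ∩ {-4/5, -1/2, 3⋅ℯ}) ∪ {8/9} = {8/9}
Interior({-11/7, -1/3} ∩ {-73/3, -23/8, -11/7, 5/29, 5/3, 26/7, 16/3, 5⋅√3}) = ∅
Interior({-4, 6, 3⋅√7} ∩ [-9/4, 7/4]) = ∅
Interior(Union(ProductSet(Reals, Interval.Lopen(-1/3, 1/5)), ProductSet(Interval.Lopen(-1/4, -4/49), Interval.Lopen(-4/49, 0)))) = ProductSet(Reals, Interval.open(-1/3, 1/5))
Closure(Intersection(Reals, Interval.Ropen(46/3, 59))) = Interval(46/3, 59)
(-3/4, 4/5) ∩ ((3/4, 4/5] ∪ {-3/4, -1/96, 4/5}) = {-1/96} ∪ (3/4, 4/5)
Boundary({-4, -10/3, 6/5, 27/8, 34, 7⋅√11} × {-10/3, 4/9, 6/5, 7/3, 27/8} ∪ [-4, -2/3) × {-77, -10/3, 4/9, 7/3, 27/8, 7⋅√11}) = ([-4, -2/3] × {-77, -10/3, 4/9, 7/3, 27/8, 7⋅√11}) ∪ ({-4, -10/3, 6/5, 27/8, 34, 7⋅√11} × {-10/3, 4/9, 6/5, 7/3, 27/8})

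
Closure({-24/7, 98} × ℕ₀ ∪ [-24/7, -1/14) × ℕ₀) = ([-24/7, -1/14] ∪ {98}) × ℕ₀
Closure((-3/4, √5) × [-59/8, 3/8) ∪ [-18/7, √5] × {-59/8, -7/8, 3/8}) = ({-3/4, √5} × [-59/8, 3/8]) ∪ ([-18/7, √5] × {-59/8, -7/8, 3/8}) ∪ ((-3/4, √5) × [-59/8, 3/8))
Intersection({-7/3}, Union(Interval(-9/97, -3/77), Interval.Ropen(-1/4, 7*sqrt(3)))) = EmptySet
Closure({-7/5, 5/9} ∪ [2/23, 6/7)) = {-7/5} ∪ [2/23, 6/7]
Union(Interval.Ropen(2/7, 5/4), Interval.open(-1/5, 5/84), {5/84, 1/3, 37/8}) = Union({37/8}, Interval.Lopen(-1/5, 5/84), Interval.Ropen(2/7, 5/4))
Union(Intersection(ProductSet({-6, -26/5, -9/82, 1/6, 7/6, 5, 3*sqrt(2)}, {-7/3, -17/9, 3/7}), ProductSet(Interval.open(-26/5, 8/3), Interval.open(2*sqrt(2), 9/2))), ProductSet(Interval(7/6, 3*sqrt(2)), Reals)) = ProductSet(Interval(7/6, 3*sqrt(2)), Reals)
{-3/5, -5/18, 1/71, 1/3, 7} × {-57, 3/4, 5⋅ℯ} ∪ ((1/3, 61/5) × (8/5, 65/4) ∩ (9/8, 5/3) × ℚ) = ({-3/5, -5/18, 1/71, 1/3, 7} × {-57, 3/4, 5⋅ℯ}) ∪ ((9/8, 5/3) × (ℚ ∩ (8/5, 65/4)))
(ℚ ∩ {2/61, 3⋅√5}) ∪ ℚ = ℚ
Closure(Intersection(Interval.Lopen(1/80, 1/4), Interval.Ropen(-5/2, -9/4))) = EmptySet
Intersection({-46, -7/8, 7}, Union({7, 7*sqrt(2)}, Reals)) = {-46, -7/8, 7}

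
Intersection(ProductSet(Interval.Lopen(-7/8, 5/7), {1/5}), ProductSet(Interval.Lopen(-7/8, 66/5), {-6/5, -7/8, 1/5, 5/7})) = ProductSet(Interval.Lopen(-7/8, 5/7), {1/5})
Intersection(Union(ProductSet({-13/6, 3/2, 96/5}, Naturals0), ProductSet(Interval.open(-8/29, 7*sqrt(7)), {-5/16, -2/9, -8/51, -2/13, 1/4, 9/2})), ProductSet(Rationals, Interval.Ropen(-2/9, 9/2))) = Union(ProductSet({-13/6, 3/2, 96/5}, Range(0, 5, 1)), ProductSet(Intersection(Interval.open(-8/29, 7*sqrt(7)), Rationals), {-2/9, -8/51, -2/13, 1/4}))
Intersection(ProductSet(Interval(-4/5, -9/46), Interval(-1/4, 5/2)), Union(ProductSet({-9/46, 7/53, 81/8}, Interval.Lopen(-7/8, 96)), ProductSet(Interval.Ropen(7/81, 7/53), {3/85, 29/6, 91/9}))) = ProductSet({-9/46}, Interval(-1/4, 5/2))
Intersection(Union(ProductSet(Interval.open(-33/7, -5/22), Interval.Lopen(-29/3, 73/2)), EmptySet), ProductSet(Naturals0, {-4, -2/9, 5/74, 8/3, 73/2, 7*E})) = EmptySet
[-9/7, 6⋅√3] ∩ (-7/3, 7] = [-9/7, 7]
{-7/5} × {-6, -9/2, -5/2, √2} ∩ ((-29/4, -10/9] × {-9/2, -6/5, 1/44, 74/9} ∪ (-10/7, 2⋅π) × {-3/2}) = {-7/5} × {-9/2}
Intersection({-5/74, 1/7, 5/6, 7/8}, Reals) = {-5/74, 1/7, 5/6, 7/8}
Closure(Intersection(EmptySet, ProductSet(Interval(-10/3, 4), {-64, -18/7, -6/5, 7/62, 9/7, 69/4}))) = EmptySet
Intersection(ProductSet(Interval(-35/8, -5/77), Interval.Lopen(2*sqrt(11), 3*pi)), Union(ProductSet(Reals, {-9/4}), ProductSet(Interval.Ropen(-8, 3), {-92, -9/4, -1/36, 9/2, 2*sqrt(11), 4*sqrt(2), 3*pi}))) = ProductSet(Interval(-35/8, -5/77), {3*pi})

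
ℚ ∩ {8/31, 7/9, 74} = {8/31, 7/9, 74}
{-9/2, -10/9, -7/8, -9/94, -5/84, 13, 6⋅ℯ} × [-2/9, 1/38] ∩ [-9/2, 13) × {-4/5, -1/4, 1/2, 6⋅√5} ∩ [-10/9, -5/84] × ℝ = ∅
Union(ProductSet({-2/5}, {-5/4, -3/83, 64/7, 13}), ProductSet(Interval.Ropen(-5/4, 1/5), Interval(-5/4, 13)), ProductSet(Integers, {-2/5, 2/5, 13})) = Union(ProductSet(Integers, {-2/5, 2/5, 13}), ProductSet(Interval.Ropen(-5/4, 1/5), Interval(-5/4, 13)))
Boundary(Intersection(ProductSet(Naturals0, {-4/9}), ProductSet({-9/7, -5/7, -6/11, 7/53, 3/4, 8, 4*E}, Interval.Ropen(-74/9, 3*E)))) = ProductSet({8}, {-4/9})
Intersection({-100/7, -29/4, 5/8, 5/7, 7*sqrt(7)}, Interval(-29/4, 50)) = {-29/4, 5/8, 5/7, 7*sqrt(7)}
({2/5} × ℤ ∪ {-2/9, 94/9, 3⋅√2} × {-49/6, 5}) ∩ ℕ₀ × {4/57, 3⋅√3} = ∅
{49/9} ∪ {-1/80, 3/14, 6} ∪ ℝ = ℝ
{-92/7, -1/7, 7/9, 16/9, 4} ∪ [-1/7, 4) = {-92/7} ∪ [-1/7, 4]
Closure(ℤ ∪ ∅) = ℤ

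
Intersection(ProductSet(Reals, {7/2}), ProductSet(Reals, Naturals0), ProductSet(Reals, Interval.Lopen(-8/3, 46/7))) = EmptySet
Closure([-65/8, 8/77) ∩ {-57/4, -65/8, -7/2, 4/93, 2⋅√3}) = {-65/8, -7/2, 4/93}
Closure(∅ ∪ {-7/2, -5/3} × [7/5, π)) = {-7/2, -5/3} × [7/5, π]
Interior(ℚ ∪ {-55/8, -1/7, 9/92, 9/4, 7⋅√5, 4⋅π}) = ∅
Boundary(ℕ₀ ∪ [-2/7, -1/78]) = {-2/7, -1/78} ∪ (ℕ₀ \ (-2/7, -1/78))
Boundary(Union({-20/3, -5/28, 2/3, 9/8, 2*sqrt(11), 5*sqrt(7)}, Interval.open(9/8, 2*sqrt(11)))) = {-20/3, -5/28, 2/3, 9/8, 2*sqrt(11), 5*sqrt(7)}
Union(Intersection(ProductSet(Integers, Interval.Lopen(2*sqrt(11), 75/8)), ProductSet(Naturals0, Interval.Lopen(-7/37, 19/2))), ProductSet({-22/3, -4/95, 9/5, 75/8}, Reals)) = Union(ProductSet({-22/3, -4/95, 9/5, 75/8}, Reals), ProductSet(Naturals0, Interval.Lopen(2*sqrt(11), 75/8)))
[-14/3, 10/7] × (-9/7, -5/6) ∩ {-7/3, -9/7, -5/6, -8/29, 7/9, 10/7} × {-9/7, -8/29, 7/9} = ∅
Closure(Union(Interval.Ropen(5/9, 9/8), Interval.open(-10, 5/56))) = Union(Interval(-10, 5/56), Interval(5/9, 9/8))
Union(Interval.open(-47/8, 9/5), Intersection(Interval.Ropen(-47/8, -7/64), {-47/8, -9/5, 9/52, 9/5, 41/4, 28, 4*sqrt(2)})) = Interval.Ropen(-47/8, 9/5)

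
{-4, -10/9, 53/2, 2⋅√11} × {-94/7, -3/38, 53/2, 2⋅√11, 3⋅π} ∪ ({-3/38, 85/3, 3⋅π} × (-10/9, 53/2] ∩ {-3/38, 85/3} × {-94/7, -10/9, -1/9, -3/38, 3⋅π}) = ({-3/38, 85/3} × {-1/9, -3/38, 3⋅π}) ∪ ({-4, -10/9, 53/2, 2⋅√11} × {-94/7, -3/38, 53/2, 2⋅√11, 3⋅π})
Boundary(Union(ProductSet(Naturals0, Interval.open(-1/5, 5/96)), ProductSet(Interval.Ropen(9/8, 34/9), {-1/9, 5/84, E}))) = Union(ProductSet(Interval(9/8, 34/9), {-1/9, 5/84, E}), ProductSet(Naturals0, Interval(-1/5, 5/96)))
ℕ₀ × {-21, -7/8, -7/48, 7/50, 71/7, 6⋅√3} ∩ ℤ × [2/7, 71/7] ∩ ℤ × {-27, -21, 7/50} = ∅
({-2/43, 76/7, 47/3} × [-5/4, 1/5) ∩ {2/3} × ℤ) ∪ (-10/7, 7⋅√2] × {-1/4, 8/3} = (-10/7, 7⋅√2] × {-1/4, 8/3}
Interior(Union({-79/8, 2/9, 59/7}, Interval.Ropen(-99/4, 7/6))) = Interval.open(-99/4, 7/6)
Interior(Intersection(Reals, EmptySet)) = EmptySet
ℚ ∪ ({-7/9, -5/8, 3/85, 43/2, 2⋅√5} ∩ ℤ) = ℚ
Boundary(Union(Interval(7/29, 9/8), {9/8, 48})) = {7/29, 9/8, 48}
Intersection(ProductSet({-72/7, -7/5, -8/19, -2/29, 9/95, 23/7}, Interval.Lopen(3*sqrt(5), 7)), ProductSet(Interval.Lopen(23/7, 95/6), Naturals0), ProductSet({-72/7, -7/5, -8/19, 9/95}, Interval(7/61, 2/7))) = EmptySet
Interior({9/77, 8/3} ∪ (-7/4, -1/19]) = (-7/4, -1/19)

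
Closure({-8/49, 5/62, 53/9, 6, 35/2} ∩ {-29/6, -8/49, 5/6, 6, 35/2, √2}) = {-8/49, 6, 35/2}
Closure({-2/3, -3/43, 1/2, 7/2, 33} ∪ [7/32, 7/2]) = {-2/3, -3/43, 33} ∪ [7/32, 7/2]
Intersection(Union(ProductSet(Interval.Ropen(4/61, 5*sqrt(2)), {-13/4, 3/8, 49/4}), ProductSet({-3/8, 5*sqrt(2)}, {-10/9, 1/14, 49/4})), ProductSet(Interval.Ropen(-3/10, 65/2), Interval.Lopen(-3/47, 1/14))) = ProductSet({5*sqrt(2)}, {1/14})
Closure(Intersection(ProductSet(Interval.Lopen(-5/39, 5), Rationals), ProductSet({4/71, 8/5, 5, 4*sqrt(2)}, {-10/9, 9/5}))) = ProductSet({4/71, 8/5, 5}, {-10/9, 9/5})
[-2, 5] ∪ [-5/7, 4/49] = [-2, 5]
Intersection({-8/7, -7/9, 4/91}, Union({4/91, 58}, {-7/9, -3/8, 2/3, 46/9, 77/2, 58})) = {-7/9, 4/91}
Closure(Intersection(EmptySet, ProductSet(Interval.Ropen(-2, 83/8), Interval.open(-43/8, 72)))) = EmptySet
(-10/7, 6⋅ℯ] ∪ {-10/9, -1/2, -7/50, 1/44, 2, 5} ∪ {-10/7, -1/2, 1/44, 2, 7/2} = [-10/7, 6⋅ℯ]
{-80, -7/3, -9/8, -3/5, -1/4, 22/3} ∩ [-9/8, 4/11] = {-9/8, -3/5, -1/4}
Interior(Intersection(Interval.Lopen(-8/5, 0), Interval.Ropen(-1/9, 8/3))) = Interval.open(-1/9, 0)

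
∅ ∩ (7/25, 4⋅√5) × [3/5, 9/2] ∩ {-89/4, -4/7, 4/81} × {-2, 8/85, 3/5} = ∅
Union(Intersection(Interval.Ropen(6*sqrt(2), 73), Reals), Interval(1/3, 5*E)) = Interval.Ropen(1/3, 73)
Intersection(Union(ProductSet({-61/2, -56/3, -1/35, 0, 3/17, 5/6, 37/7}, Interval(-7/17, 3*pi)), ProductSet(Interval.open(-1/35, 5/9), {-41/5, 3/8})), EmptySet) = EmptySet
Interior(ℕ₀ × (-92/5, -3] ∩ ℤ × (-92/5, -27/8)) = ∅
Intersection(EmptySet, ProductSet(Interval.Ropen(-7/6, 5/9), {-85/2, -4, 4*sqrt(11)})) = EmptySet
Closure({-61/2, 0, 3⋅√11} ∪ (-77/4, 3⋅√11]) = {-61/2} ∪ [-77/4, 3⋅√11]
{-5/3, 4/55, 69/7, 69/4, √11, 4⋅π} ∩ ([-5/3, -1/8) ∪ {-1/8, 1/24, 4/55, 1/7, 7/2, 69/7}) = {-5/3, 4/55, 69/7}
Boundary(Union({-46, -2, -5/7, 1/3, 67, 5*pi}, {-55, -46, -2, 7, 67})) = {-55, -46, -2, -5/7, 1/3, 7, 67, 5*pi}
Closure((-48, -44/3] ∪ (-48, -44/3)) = [-48, -44/3]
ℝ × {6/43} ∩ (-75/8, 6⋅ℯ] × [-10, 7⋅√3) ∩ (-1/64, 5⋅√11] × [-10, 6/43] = (-1/64, 6⋅ℯ] × {6/43}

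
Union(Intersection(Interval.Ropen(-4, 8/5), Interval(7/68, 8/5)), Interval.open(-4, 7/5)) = Interval.open(-4, 8/5)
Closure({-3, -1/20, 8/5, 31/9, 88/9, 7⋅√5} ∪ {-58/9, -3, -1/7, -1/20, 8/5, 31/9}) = {-58/9, -3, -1/7, -1/20, 8/5, 31/9, 88/9, 7⋅√5}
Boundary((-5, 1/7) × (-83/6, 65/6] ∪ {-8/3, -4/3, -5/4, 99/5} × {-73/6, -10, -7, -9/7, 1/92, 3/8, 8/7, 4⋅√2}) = ({-5, 1/7} × [-83/6, 65/6]) ∪ ([-5, 1/7] × {-83/6, 65/6}) ∪ ({99/5} × {-73/6, -10, -7, -9/7, 1/92, 3/8, 8/7, 4⋅√2})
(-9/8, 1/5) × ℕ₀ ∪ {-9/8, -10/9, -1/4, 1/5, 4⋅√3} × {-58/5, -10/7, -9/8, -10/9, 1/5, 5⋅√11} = ((-9/8, 1/5) × ℕ₀) ∪ ({-9/8, -10/9, -1/4, 1/5, 4⋅√3} × {-58/5, -10/7, -9/8, -10/9, 1/5, 5⋅√11})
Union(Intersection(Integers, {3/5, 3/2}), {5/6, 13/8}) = {5/6, 13/8}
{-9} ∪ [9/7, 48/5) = {-9} ∪ [9/7, 48/5)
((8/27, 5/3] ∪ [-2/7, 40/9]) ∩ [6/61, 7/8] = [6/61, 7/8]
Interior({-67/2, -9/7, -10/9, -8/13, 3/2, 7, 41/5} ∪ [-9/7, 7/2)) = (-9/7, 7/2)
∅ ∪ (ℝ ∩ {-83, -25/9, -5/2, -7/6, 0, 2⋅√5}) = {-83, -25/9, -5/2, -7/6, 0, 2⋅√5}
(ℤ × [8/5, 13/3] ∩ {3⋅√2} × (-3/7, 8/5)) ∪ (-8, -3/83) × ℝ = (-8, -3/83) × ℝ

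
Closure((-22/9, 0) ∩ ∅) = ∅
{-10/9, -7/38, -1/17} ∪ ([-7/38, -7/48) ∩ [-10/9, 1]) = {-10/9, -1/17} ∪ [-7/38, -7/48)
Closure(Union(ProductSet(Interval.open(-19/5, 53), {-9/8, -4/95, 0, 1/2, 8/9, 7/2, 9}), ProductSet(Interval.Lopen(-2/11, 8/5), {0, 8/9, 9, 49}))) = Union(ProductSet(Interval(-19/5, 53), {-9/8, -4/95, 0, 1/2, 8/9, 7/2, 9}), ProductSet(Interval(-2/11, 8/5), {0, 8/9, 9, 49}))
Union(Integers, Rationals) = Rationals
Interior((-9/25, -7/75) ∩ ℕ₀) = ∅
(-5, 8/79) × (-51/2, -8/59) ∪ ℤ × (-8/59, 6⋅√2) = (ℤ × (-8/59, 6⋅√2)) ∪ ((-5, 8/79) × (-51/2, -8/59))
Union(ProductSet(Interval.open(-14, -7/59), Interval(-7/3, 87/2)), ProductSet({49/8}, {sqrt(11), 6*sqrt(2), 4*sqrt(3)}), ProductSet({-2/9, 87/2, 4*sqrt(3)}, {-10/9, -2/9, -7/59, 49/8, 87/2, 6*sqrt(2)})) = Union(ProductSet({49/8}, {sqrt(11), 6*sqrt(2), 4*sqrt(3)}), ProductSet({-2/9, 87/2, 4*sqrt(3)}, {-10/9, -2/9, -7/59, 49/8, 87/2, 6*sqrt(2)}), ProductSet(Interval.open(-14, -7/59), Interval(-7/3, 87/2)))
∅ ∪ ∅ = ∅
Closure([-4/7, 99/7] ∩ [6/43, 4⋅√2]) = [6/43, 4⋅√2]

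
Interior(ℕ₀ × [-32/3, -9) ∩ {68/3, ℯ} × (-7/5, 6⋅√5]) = ∅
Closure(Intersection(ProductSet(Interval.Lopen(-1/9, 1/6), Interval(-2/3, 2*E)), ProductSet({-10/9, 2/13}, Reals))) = ProductSet({2/13}, Interval(-2/3, 2*E))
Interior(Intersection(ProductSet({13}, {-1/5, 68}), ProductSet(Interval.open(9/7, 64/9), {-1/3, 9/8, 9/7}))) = EmptySet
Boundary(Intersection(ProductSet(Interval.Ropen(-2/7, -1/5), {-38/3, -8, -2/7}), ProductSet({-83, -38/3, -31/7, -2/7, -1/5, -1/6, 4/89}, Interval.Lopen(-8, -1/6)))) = ProductSet({-2/7}, {-2/7})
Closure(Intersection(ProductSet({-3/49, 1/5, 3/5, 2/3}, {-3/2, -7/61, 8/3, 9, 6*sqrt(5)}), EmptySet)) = EmptySet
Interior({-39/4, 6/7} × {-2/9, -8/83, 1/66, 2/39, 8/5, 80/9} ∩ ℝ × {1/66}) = ∅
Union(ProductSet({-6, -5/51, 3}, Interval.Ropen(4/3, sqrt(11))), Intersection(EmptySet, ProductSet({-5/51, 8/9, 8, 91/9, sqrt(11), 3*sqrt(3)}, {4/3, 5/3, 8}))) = ProductSet({-6, -5/51, 3}, Interval.Ropen(4/3, sqrt(11)))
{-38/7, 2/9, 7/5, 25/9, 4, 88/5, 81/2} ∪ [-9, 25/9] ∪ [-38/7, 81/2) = [-9, 81/2]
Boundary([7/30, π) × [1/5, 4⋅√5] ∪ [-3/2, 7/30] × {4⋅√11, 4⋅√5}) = ({7/30, π} × [1/5, 4⋅√5]) ∪ ([7/30, π] × {1/5, 4⋅√5}) ∪ ([-3/2, 7/30] × {4⋅√11, 4⋅√5})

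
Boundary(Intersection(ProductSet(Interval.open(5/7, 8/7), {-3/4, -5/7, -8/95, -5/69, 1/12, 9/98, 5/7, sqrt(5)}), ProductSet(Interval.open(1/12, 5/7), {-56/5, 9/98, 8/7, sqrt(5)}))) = EmptySet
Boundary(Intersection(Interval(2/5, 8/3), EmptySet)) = EmptySet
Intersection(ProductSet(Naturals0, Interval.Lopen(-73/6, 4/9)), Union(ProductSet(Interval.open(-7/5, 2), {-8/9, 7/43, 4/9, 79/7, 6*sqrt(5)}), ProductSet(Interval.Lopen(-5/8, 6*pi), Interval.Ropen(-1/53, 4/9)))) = Union(ProductSet(Range(0, 2, 1), {-8/9, 7/43, 4/9}), ProductSet(Range(0, 19, 1), Interval.Ropen(-1/53, 4/9)))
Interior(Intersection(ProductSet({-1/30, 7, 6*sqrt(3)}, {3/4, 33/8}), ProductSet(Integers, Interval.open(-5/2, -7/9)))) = EmptySet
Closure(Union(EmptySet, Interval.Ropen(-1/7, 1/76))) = Interval(-1/7, 1/76)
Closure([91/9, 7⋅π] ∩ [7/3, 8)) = ∅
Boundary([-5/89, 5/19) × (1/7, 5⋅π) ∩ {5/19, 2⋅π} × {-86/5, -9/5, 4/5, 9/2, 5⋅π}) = ∅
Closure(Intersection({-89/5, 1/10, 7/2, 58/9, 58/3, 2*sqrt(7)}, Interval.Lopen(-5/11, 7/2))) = {1/10, 7/2}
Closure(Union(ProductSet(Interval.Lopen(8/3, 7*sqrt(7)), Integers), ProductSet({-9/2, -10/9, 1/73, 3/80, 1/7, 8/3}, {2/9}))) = Union(ProductSet({-9/2, -10/9, 1/73, 3/80, 1/7, 8/3}, {2/9}), ProductSet(Interval(8/3, 7*sqrt(7)), Integers))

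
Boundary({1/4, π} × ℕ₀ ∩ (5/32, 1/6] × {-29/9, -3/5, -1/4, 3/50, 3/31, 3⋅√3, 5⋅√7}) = ∅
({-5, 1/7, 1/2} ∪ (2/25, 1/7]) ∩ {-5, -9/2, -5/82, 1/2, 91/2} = {-5, 1/2}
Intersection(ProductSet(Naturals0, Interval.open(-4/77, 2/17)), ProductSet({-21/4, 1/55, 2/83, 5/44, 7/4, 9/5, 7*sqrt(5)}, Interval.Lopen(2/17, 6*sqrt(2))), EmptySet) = EmptySet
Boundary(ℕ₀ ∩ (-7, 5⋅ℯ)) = {0, 1, …, 13}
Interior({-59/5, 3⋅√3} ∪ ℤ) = ∅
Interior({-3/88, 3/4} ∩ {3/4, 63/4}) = ∅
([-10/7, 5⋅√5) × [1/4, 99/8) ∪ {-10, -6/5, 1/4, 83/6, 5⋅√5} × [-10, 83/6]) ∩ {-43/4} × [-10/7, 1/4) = ∅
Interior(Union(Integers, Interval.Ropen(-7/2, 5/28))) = Union(Complement(Integers, Union(Complement(Integers, Interval.open(-7/2, 5/28)), {-7/2, 5/28})), Complement(Interval.open(-7/2, 5/28), Complement(Integers, Interval.open(-7/2, 5/28))), Complement(Range(-3, 1, 1), Complement(Integers, Interval.open(-7/2, 5/28))), Complement(Range(-3, 1, 1), Union(Complement(Integers, Interval.open(-7/2, 5/28)), {-7/2, 5/28})))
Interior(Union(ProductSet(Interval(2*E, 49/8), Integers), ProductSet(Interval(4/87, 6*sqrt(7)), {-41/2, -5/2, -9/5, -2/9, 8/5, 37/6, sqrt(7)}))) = EmptySet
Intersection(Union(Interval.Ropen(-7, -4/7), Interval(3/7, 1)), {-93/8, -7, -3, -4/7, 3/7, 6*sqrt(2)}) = {-7, -3, 3/7}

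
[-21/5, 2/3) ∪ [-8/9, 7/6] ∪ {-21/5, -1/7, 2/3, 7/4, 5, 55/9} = [-21/5, 7/6] ∪ {7/4, 5, 55/9}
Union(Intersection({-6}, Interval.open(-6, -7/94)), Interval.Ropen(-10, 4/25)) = Interval.Ropen(-10, 4/25)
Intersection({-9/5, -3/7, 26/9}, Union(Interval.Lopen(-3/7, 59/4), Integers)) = {26/9}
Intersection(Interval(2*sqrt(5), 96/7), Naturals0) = Range(5, 14, 1)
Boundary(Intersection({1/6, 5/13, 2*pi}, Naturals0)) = EmptySet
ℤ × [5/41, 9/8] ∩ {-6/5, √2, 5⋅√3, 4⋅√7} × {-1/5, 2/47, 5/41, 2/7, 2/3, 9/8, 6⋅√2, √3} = ∅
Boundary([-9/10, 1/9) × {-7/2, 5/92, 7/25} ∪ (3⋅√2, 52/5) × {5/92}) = ([-9/10, 1/9] × {-7/2, 5/92, 7/25}) ∪ ([3⋅√2, 52/5] × {5/92})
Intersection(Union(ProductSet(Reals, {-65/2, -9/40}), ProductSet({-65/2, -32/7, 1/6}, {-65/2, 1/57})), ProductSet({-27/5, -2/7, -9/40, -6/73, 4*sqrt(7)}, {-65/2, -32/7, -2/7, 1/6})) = ProductSet({-27/5, -2/7, -9/40, -6/73, 4*sqrt(7)}, {-65/2})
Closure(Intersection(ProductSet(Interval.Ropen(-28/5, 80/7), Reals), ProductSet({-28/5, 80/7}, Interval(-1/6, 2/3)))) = ProductSet({-28/5}, Interval(-1/6, 2/3))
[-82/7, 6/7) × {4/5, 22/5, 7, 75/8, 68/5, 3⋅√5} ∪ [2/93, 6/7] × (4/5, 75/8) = ([2/93, 6/7] × (4/5, 75/8)) ∪ ([-82/7, 6/7) × {4/5, 22/5, 7, 75/8, 68/5, 3⋅√5})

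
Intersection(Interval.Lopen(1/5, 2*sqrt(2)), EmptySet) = EmptySet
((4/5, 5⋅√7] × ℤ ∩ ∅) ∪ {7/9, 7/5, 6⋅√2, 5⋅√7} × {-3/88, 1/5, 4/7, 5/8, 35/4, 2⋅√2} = {7/9, 7/5, 6⋅√2, 5⋅√7} × {-3/88, 1/5, 4/7, 5/8, 35/4, 2⋅√2}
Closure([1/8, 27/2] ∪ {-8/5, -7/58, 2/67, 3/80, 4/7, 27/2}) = {-8/5, -7/58, 2/67, 3/80} ∪ [1/8, 27/2]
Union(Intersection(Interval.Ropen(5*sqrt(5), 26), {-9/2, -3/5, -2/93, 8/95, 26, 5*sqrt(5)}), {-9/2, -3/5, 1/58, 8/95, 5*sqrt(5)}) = {-9/2, -3/5, 1/58, 8/95, 5*sqrt(5)}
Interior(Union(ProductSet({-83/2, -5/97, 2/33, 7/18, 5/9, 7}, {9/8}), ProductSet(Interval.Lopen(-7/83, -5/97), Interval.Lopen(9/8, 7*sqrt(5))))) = ProductSet(Interval.open(-7/83, -5/97), Interval.open(9/8, 7*sqrt(5)))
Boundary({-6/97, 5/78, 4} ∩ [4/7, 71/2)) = {4}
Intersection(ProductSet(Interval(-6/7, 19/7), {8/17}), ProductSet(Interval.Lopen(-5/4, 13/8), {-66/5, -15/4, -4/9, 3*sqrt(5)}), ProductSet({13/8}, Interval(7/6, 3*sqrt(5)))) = EmptySet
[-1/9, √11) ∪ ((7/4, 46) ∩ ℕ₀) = [-1/9, √11) ∪ {2, 3, …, 45}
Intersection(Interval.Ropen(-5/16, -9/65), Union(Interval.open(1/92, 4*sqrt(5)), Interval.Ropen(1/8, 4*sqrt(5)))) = EmptySet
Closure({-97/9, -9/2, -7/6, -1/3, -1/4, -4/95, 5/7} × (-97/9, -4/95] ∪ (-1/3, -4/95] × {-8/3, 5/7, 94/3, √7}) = ([-1/3, -4/95] × {-8/3, 5/7, 94/3, √7}) ∪ ({-97/9, -9/2, -7/6, -1/3, -1/4, -4/95, 5/7} × [-97/9, -4/95])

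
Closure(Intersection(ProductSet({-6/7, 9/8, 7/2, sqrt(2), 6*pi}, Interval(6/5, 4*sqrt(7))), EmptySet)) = EmptySet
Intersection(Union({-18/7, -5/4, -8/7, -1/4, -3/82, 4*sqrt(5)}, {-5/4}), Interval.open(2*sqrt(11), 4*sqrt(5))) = EmptySet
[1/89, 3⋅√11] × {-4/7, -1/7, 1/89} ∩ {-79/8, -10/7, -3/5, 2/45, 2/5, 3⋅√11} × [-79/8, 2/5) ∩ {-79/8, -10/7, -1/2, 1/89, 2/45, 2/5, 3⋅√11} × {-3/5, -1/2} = ∅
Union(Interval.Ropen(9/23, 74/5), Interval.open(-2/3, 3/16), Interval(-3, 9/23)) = Interval.Ropen(-3, 74/5)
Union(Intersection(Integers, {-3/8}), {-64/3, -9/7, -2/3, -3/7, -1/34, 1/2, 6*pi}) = {-64/3, -9/7, -2/3, -3/7, -1/34, 1/2, 6*pi}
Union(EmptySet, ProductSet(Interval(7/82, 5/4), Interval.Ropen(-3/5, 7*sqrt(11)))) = ProductSet(Interval(7/82, 5/4), Interval.Ropen(-3/5, 7*sqrt(11)))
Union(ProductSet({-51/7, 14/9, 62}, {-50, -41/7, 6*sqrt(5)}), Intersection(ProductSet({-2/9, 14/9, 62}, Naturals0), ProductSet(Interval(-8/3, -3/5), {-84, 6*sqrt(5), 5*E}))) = ProductSet({-51/7, 14/9, 62}, {-50, -41/7, 6*sqrt(5)})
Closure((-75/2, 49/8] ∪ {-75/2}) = [-75/2, 49/8]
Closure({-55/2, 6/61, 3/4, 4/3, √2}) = {-55/2, 6/61, 3/4, 4/3, √2}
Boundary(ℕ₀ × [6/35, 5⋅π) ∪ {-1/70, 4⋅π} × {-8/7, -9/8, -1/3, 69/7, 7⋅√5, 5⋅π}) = (ℕ₀ × [6/35, 5⋅π]) ∪ ({-1/70, 4⋅π} × {-8/7, -9/8, -1/3, 69/7, 7⋅√5, 5⋅π})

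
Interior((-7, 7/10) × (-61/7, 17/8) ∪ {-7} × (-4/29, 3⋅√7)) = (-7, 7/10) × (-61/7, 17/8)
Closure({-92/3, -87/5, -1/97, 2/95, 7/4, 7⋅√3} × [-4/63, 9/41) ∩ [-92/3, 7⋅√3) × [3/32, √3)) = {-92/3, -87/5, -1/97, 2/95, 7/4} × [3/32, 9/41]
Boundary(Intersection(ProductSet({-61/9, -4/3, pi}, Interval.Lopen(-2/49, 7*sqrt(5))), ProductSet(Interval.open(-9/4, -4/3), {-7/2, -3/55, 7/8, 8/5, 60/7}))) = EmptySet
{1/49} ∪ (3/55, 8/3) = {1/49} ∪ (3/55, 8/3)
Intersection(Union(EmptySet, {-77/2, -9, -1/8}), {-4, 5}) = EmptySet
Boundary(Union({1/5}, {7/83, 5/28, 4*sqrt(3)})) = {7/83, 5/28, 1/5, 4*sqrt(3)}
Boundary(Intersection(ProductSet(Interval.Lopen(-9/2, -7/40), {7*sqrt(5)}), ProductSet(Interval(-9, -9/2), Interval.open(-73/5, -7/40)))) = EmptySet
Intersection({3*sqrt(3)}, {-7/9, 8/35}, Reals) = EmptySet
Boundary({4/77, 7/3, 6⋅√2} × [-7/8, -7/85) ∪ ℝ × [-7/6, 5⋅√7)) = ℝ × {-7/6, 5⋅√7}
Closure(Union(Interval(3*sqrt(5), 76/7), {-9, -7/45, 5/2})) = Union({-9, -7/45, 5/2}, Interval(3*sqrt(5), 76/7))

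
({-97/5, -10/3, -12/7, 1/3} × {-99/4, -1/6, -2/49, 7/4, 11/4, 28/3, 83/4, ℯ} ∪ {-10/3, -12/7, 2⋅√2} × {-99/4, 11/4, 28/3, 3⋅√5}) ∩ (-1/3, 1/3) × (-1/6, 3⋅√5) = ∅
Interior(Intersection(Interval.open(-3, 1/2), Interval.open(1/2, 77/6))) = EmptySet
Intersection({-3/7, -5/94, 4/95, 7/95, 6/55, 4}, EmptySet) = EmptySet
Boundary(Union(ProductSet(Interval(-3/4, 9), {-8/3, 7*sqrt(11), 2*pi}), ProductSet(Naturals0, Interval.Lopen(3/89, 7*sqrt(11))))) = Union(ProductSet(Interval(-3/4, 9), {-8/3, 7*sqrt(11), 2*pi}), ProductSet(Naturals0, Interval(3/89, 7*sqrt(11))))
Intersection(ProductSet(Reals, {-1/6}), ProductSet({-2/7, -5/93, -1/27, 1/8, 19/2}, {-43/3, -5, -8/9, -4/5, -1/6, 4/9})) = ProductSet({-2/7, -5/93, -1/27, 1/8, 19/2}, {-1/6})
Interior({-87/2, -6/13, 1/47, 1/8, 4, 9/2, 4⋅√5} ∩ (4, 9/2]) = ∅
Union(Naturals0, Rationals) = Rationals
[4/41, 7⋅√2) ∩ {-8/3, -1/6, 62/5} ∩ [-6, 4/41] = ∅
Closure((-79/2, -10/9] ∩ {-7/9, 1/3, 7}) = ∅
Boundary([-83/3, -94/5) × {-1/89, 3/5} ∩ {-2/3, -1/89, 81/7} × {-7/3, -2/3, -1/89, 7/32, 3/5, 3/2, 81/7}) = ∅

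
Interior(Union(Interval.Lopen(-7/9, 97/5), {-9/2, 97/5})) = Interval.open(-7/9, 97/5)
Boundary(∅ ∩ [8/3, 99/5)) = ∅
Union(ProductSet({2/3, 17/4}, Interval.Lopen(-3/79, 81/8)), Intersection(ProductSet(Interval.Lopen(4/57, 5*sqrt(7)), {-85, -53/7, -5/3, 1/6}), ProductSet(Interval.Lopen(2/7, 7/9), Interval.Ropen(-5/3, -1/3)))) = Union(ProductSet({2/3, 17/4}, Interval.Lopen(-3/79, 81/8)), ProductSet(Interval.Lopen(2/7, 7/9), {-5/3}))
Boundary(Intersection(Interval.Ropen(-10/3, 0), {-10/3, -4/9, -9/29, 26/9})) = {-10/3, -4/9, -9/29}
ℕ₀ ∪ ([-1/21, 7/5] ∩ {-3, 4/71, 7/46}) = ℕ₀ ∪ {4/71, 7/46}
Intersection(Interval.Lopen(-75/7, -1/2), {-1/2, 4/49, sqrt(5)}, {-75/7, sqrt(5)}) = EmptySet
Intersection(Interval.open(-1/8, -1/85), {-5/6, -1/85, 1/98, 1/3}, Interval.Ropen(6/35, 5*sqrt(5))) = EmptySet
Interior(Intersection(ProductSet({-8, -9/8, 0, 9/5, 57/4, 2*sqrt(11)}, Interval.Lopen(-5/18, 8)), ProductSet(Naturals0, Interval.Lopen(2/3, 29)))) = EmptySet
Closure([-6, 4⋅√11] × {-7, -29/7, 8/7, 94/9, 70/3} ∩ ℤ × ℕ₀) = ∅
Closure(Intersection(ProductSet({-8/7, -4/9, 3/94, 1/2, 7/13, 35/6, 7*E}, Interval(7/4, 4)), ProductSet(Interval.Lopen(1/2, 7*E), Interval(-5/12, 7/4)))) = ProductSet({7/13, 35/6, 7*E}, {7/4})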